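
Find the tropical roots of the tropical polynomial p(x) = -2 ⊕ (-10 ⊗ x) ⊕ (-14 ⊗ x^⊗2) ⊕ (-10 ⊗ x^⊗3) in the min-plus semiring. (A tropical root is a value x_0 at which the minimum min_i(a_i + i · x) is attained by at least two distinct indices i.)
Roots: {-4, 4, 8}

Each tropical root is a break point of the lower envelope of the lines y = a_i + i · x (there are 4 lines, with slopes 0, 1, ..., 3). Only the lines that attain the minimum somewhere contribute to roots; other lines are dominated. Here the surviving (envelope) indices are i = 3, i = 2, i = 1, i = 0.
Intersections between consecutive envelope lines give the roots: for adjacent envelope indices i < j the intersection is x = (a_i − a_j) / (j − i). Reading off the sorted break points: {-4, 4, 8}.
Verification: at each break x_0, at least two indices attain the minimum of min_i(a_i + i · x_0).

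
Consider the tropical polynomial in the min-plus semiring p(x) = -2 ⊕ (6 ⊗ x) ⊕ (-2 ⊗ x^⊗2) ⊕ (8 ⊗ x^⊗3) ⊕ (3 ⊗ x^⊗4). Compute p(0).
p(0) = -2

A tropical monomial a ⊗ x^⊗i evaluates to a + i · x. Evaluating each term at x = 0:
  Term 0 contributes -2 + 0 · 0 = -2
  Term 1 contributes 6 + 1 · 0 = 6
  Term 2 contributes -2 + 2 · 0 = -2
  Term 3 contributes 8 + 3 · 0 = 8
  Term 4 contributes 3 + 4 · 0 = 3
p(0) = ⊕ of these = min[-2, 6, -2, 8, 3] = -2.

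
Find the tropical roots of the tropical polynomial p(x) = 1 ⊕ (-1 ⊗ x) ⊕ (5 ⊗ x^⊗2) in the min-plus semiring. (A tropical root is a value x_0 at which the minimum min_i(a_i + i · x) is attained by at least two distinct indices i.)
Roots: {-6, 2}

Each tropical root is a break point of the lower envelope of the lines y = a_i + i · x (there are 3 lines, with slopes 0, 1, ..., 2). Only the lines that attain the minimum somewhere contribute to roots; other lines are dominated. Here the surviving (envelope) indices are i = 2, i = 1, i = 0.
Intersections between consecutive envelope lines give the roots: for adjacent envelope indices i < j the intersection is x = (a_i − a_j) / (j − i). Reading off the sorted break points: {-6, 2}.
Verification: at each break x_0, at least two indices attain the minimum of min_i(a_i + i · x_0).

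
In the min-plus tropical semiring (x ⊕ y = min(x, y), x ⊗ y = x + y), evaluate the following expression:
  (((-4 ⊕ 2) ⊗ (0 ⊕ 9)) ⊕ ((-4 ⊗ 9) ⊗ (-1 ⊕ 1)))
(((-4 ⊕ 2) ⊗ (0 ⊕ 9)) ⊕ ((-4 ⊗ 9) ⊗ (-1 ⊕ 1))) = -4

Expand innermost to outermost. Recall ⊕ takes the minimum of its arguments and ⊗ takes their sum. Working out the expression (((-4 ⊕ 2) ⊗ (0 ⊕ 9)) ⊕ ((-4 ⊗ 9) ⊗ (-1 ⊕ 1))) gives -4.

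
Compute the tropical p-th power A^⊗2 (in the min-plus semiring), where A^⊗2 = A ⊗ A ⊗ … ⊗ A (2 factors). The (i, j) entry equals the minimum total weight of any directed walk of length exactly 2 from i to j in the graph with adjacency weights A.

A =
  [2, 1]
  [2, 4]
A^⊗2 =
  [3, 3]
  [4, 3]

Each entry (A^⊗2)_ij equals the minimum over all length-2 walks i = v_0 → v_1 → … → v_2 = j of Σ_t A[v_t][v_{t+1}]. For example, for (i, j) = (0, 1) we minimise over 2 possible intermediate vertex sequences; the minimum is 3, attained along the walk 0 → 0 → 1.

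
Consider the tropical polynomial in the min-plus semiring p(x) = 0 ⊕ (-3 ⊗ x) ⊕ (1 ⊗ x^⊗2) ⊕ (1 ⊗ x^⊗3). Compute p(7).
p(7) = 0

A tropical monomial a ⊗ x^⊗i evaluates to a + i · x. Evaluating each term at x = 7:
  Term 0 contributes 0 + 0 · 7 = 0
  Term 1 contributes -3 + 1 · 7 = 4
  Term 2 contributes 1 + 2 · 7 = 15
  Term 3 contributes 1 + 3 · 7 = 22
p(7) = ⊕ of these = min[0, 4, 15, 22] = 0.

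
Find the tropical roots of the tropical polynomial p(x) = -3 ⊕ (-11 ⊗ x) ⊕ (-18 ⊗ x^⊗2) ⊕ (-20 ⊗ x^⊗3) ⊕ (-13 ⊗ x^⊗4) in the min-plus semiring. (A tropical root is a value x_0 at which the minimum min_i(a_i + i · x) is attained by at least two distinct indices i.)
Roots: {-7, 2, 7, 8}

Each tropical root is a break point of the lower envelope of the lines y = a_i + i · x (there are 5 lines, with slopes 0, 1, ..., 4). Only the lines that attain the minimum somewhere contribute to roots; other lines are dominated. Here the surviving (envelope) indices are i = 4, i = 3, i = 2, i = 1, i = 0.
Intersections between consecutive envelope lines give the roots: for adjacent envelope indices i < j the intersection is x = (a_i − a_j) / (j − i). Reading off the sorted break points: {-7, 2, 7, 8}.
Verification: at each break x_0, at least two indices attain the minimum of min_i(a_i + i · x_0).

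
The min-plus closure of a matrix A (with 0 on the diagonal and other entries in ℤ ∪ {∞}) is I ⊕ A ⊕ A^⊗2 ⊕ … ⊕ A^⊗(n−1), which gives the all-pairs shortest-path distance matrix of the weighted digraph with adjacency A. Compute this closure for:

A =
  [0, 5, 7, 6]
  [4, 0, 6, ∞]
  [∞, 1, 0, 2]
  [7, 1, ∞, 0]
Closure =
  [0, 5, 7, 6]
  [4, 0, 6, 8]
  [5, 1, 0, 2]
  [5, 1, 7, 0]

This is the Floyd-Warshall all-pairs shortest-path computation. For each intermediate vertex k = 0, 1, …, 3, update dist[i][j] ← min(dist[i][j], dist[i][k] + dist[k][j]). The final matrix gives, for each (i, j), the minimum total weight of any directed path from i to j (possibly empty when i = j).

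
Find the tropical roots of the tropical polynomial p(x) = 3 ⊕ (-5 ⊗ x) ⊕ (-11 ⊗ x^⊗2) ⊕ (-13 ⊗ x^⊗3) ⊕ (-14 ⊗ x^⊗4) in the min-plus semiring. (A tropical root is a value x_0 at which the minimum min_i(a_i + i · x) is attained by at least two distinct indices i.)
Roots: {1, 2, 6, 8}

Each tropical root is a break point of the lower envelope of the lines y = a_i + i · x (there are 5 lines, with slopes 0, 1, ..., 4). Only the lines that attain the minimum somewhere contribute to roots; other lines are dominated. Here the surviving (envelope) indices are i = 4, i = 3, i = 2, i = 1, i = 0.
Intersections between consecutive envelope lines give the roots: for adjacent envelope indices i < j the intersection is x = (a_i − a_j) / (j − i). Reading off the sorted break points: {1, 2, 6, 8}.
Verification: at each break x_0, at least two indices attain the minimum of min_i(a_i + i · x_0).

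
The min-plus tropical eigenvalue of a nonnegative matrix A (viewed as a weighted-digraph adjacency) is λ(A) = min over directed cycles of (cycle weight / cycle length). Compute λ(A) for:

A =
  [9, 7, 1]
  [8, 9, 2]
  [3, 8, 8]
λ(A) = 2

Enumerate directed cycles and compute their means (weight / length). Sample:
  cycle 0 → 0: weight = 9, length = 1, mean = 9/1 ≈ 9.000
  cycle 1 → 1: weight = 9, length = 1, mean = 9/1 ≈ 9.000
  cycle 2 → 2: weight = 8, length = 1, mean = 8/1 ≈ 8.000
  cycle 0 → 1 → 0: weight = 15, length = 2, mean = 15/2 ≈ 7.500
  cycle 0 → 2 → 0: weight = 4, length = 2, mean = 4/2 ≈ 2.000
  cycle 1 → 0 → 1: weight = 15, length = 2, mean = 15/2 ≈ 7.500
Minimum mean = 2.000, attained e.g. along the cycle 0 → 2 → 0 with weight 4 and length 2. So λ(A) = 4/2 = 2.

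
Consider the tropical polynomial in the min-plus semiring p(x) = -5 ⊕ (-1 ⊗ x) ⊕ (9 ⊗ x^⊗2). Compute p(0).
p(0) = -5

A tropical monomial a ⊗ x^⊗i evaluates to a + i · x. Evaluating each term at x = 0:
  Term 0 contributes -5 + 0 · 0 = -5
  Term 1 contributes -1 + 1 · 0 = -1
  Term 2 contributes 9 + 2 · 0 = 9
p(0) = ⊕ of these = min[-5, -1, 9] = -5.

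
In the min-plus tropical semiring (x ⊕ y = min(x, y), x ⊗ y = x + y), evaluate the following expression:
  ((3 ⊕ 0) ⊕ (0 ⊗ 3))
((3 ⊕ 0) ⊕ (0 ⊗ 3)) = 0

Expand innermost to outermost. Recall ⊕ takes the minimum of its arguments and ⊗ takes their sum. Working out the expression ((3 ⊕ 0) ⊕ (0 ⊗ 3)) gives 0.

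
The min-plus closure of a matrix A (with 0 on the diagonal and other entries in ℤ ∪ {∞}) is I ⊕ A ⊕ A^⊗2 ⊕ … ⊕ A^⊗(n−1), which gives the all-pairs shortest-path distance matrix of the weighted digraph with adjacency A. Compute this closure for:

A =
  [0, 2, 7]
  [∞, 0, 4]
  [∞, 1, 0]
Closure =
  [0, 2, 6]
  [∞, 0, 4]
  [∞, 1, 0]

This is the Floyd-Warshall all-pairs shortest-path computation. For each intermediate vertex k = 0, 1, …, 2, update dist[i][j] ← min(dist[i][j], dist[i][k] + dist[k][j]). The final matrix gives, for each (i, j), the minimum total weight of any directed path from i to j (possibly empty when i = j).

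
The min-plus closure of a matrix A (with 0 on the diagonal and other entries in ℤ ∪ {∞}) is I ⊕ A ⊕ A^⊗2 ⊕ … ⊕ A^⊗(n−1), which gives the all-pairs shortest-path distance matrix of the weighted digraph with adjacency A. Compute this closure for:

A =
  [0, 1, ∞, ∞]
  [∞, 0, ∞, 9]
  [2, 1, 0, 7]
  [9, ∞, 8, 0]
Closure =
  [0, 1, 18, 10]
  [18, 0, 17, 9]
  [2, 1, 0, 7]
  [9, 9, 8, 0]

This is the Floyd-Warshall all-pairs shortest-path computation. For each intermediate vertex k = 0, 1, …, 3, update dist[i][j] ← min(dist[i][j], dist[i][k] + dist[k][j]). The final matrix gives, for each (i, j), the minimum total weight of any directed path from i to j (possibly empty when i = j).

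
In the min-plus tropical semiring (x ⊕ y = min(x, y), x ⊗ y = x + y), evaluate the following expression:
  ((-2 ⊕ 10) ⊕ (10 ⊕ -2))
((-2 ⊕ 10) ⊕ (10 ⊕ -2)) = -2

Expand innermost to outermost. Recall ⊕ takes the minimum of its arguments and ⊗ takes their sum. Working out the expression ((-2 ⊕ 10) ⊕ (10 ⊕ -2)) gives -2.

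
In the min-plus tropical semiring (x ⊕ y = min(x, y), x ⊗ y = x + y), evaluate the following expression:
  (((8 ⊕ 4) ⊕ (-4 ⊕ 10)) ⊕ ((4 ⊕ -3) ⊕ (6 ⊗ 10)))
(((8 ⊕ 4) ⊕ (-4 ⊕ 10)) ⊕ ((4 ⊕ -3) ⊕ (6 ⊗ 10))) = -4

Expand innermost to outermost. Recall ⊕ takes the minimum of its arguments and ⊗ takes their sum. Working out the expression (((8 ⊕ 4) ⊕ (-4 ⊕ 10)) ⊕ ((4 ⊕ -3) ⊕ (6 ⊗ 10))) gives -4.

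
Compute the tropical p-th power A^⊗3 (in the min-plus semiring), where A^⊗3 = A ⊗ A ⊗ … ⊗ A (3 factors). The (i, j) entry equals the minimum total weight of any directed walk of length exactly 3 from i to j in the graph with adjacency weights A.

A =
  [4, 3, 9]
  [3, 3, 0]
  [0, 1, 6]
A^⊗3 =
  [3, 4, 6]
  [3, 3, 1]
  [1, 2, 3]

Each entry (A^⊗3)_ij equals the minimum over all length-3 walks i = v_0 → v_1 → … → v_3 = j of Σ_t A[v_t][v_{t+1}]. For example, for (i, j) = (0, 2) we minimise over 9 possible intermediate vertex sequences; the minimum is 6, attained along the walk 0 → 1 → 1 → 2.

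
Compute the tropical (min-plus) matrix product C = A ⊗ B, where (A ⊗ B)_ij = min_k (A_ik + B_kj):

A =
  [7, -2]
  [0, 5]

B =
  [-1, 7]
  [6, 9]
A ⊗ B =
  [4, 7]
  [-1, 7]

Apply the min-plus product entry-by-entry:
  C[0][0] = min over k of (A[0][0] + B[0][0] = 7 + -1 = 6, A[0][1] + B[1][0] = -2 + 6 = 4) = 4 (attained at k = 1)
  C[0][1] = min over k of (A[0][0] + B[0][1] = 7 + 7 = 14, A[0][1] + B[1][1] = -2 + 9 = 7) = 7 (attained at k = 1)
  C[1][0] = min over k of (A[1][0] + B[0][0] = 0 + -1 = -1, A[1][1] + B[1][0] = 5 + 6 = 11) = -1 (attained at k = 0)
  C[1][1] = min over k of (A[1][0] + B[0][1] = 0 + 7 = 7, A[1][1] + B[1][1] = 5 + 9 = 14) = 7 (attained at k = 0)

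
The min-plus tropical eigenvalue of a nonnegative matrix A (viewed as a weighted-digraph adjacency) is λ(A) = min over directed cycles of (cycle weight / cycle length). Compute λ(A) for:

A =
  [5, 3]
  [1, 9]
λ(A) = 2

Enumerate directed cycles and compute their means (weight / length). Sample:
  cycle 0 → 0: weight = 5, length = 1, mean = 5/1 ≈ 5.000
  cycle 1 → 1: weight = 9, length = 1, mean = 9/1 ≈ 9.000
  cycle 0 → 1 → 0: weight = 4, length = 2, mean = 4/2 ≈ 2.000
  cycle 1 → 0 → 1: weight = 4, length = 2, mean = 4/2 ≈ 2.000
Minimum mean = 2.000, attained e.g. along the cycle 0 → 1 → 0 with weight 4 and length 2. So λ(A) = 4/2 = 2.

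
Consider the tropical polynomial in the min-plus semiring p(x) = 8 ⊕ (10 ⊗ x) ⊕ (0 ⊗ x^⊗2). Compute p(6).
p(6) = 8

A tropical monomial a ⊗ x^⊗i evaluates to a + i · x. Evaluating each term at x = 6:
  Term 0 contributes 8 + 0 · 6 = 8
  Term 1 contributes 10 + 1 · 6 = 16
  Term 2 contributes 0 + 2 · 6 = 12
p(6) = ⊕ of these = min[8, 16, 12] = 8.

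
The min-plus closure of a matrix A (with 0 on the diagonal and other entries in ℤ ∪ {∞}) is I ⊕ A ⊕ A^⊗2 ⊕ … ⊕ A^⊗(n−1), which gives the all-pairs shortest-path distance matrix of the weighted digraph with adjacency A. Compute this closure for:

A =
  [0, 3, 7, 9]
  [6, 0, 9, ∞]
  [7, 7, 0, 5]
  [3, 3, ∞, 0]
Closure =
  [0, 3, 7, 9]
  [6, 0, 9, 14]
  [7, 7, 0, 5]
  [3, 3, 10, 0]

This is the Floyd-Warshall all-pairs shortest-path computation. For each intermediate vertex k = 0, 1, …, 3, update dist[i][j] ← min(dist[i][j], dist[i][k] + dist[k][j]). The final matrix gives, for each (i, j), the minimum total weight of any directed path from i to j (possibly empty when i = j).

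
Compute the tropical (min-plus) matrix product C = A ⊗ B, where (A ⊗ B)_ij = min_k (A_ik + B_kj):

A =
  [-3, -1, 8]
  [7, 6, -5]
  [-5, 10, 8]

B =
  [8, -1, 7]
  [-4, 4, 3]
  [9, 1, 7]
A ⊗ B =
  [-5, -4, 2]
  [2, -4, 2]
  [3, -6, 2]

Apply the min-plus product entry-by-entry:
  C[0][0] = min over k of (A[0][0] + B[0][0] = -3 + 8 = 5, A[0][1] + B[1][0] = -1 + -4 = -5, A[0][2] + B[2][0] = 8 + 9 = 17) = -5 (attained at k = 1)
  C[0][1] = min over k of (A[0][0] + B[0][1] = -3 + -1 = -4, A[0][1] + B[1][1] = -1 + 4 = 3, A[0][2] + B[2][1] = 8 + 1 = 9) = -4 (attained at k = 0)
  C[0][2] = min over k of (A[0][0] + B[0][2] = -3 + 7 = 4, A[0][1] + B[1][2] = -1 + 3 = 2, A[0][2] + B[2][2] = 8 + 7 = 15) = 2 (attained at k = 1)
  C[1][0] = min over k of (A[1][0] + B[0][0] = 7 + 8 = 15, A[1][1] + B[1][0] = 6 + -4 = 2, A[1][2] + B[2][0] = -5 + 9 = 4) = 2 (attained at k = 1)
  C[1][1] = min over k of (A[1][0] + B[0][1] = 7 + -1 = 6, A[1][1] + B[1][1] = 6 + 4 = 10, A[1][2] + B[2][1] = -5 + 1 = -4) = -4 (attained at k = 2)
  C[1][2] = min over k of (A[1][0] + B[0][2] = 7 + 7 = 14, A[1][1] + B[1][2] = 6 + 3 = 9, A[1][2] + B[2][2] = -5 + 7 = 2) = 2 (attained at k = 2)
  C[2][0] = min over k of (A[2][0] + B[0][0] = -5 + 8 = 3, A[2][1] + B[1][0] = 10 + -4 = 6, A[2][2] + B[2][0] = 8 + 9 = 17) = 3 (attained at k = 0)
  C[2][1] = min over k of (A[2][0] + B[0][1] = -5 + -1 = -6, A[2][1] + B[1][1] = 10 + 4 = 14, A[2][2] + B[2][1] = 8 + 1 = 9) = -6 (attained at k = 0)
  C[2][2] = min over k of (A[2][0] + B[0][2] = -5 + 7 = 2, A[2][1] + B[1][2] = 10 + 3 = 13, A[2][2] + B[2][2] = 8 + 7 = 15) = 2 (attained at k = 0)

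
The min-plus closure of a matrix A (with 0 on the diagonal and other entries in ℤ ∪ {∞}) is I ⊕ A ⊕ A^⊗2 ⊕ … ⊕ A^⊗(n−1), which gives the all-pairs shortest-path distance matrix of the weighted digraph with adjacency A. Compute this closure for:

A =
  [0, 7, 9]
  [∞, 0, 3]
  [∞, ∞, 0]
Closure =
  [0, 7, 9]
  [∞, 0, 3]
  [∞, ∞, 0]

This is the Floyd-Warshall all-pairs shortest-path computation. For each intermediate vertex k = 0, 1, …, 2, update dist[i][j] ← min(dist[i][j], dist[i][k] + dist[k][j]). The final matrix gives, for each (i, j), the minimum total weight of any directed path from i to j (possibly empty when i = j).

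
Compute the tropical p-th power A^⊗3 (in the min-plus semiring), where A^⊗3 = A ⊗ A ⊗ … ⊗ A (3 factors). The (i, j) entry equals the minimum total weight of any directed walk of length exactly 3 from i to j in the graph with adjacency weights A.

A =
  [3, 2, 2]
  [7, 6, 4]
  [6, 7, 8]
A^⊗3 =
  [9, 8, 8]
  [13, 12, 12]
  [12, 11, 11]

Each entry (A^⊗3)_ij equals the minimum over all length-3 walks i = v_0 → v_1 → … → v_3 = j of Σ_t A[v_t][v_{t+1}]. For example, for (i, j) = (0, 2) we minimise over 9 possible intermediate vertex sequences; the minimum is 8, attained along the walk 0 → 0 → 0 → 2.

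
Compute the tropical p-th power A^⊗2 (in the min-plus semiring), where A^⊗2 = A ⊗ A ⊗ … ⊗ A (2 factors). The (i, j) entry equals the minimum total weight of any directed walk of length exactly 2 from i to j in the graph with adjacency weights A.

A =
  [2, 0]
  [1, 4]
A^⊗2 =
  [1, 2]
  [3, 1]

Each entry (A^⊗2)_ij equals the minimum over all length-2 walks i = v_0 → v_1 → … → v_2 = j of Σ_t A[v_t][v_{t+1}]. For example, for (i, j) = (0, 1) we minimise over 2 possible intermediate vertex sequences; the minimum is 2, attained along the walk 0 → 0 → 1.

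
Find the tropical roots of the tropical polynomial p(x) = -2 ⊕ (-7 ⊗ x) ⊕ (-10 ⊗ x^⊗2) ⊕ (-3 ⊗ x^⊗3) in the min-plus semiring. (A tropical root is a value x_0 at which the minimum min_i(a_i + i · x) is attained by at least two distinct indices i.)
Roots: {-7, 3, 5}

Each tropical root is a break point of the lower envelope of the lines y = a_i + i · x (there are 4 lines, with slopes 0, 1, ..., 3). Only the lines that attain the minimum somewhere contribute to roots; other lines are dominated. Here the surviving (envelope) indices are i = 3, i = 2, i = 1, i = 0.
Intersections between consecutive envelope lines give the roots: for adjacent envelope indices i < j the intersection is x = (a_i − a_j) / (j − i). Reading off the sorted break points: {-7, 3, 5}.
Verification: at each break x_0, at least two indices attain the minimum of min_i(a_i + i · x_0).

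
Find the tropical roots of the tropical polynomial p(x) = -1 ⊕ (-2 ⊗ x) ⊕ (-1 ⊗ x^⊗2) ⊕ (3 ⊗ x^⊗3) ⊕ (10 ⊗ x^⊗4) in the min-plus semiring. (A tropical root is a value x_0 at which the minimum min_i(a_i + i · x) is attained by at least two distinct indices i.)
Roots: {-7, -4, -1, 1}

Each tropical root is a break point of the lower envelope of the lines y = a_i + i · x (there are 5 lines, with slopes 0, 1, ..., 4). Only the lines that attain the minimum somewhere contribute to roots; other lines are dominated. Here the surviving (envelope) indices are i = 4, i = 3, i = 2, i = 1, i = 0.
Intersections between consecutive envelope lines give the roots: for adjacent envelope indices i < j the intersection is x = (a_i − a_j) / (j − i). Reading off the sorted break points: {-7, -4, -1, 1}.
Verification: at each break x_0, at least two indices attain the minimum of min_i(a_i + i · x_0).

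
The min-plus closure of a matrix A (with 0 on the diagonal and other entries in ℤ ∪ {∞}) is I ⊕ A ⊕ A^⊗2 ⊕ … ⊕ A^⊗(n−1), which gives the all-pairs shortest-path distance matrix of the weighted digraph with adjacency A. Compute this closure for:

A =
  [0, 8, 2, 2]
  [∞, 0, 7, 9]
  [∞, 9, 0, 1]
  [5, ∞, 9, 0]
Closure =
  [0, 8, 2, 2]
  [13, 0, 7, 8]
  [6, 9, 0, 1]
  [5, 13, 7, 0]

This is the Floyd-Warshall all-pairs shortest-path computation. For each intermediate vertex k = 0, 1, …, 3, update dist[i][j] ← min(dist[i][j], dist[i][k] + dist[k][j]). The final matrix gives, for each (i, j), the minimum total weight of any directed path from i to j (possibly empty when i = j).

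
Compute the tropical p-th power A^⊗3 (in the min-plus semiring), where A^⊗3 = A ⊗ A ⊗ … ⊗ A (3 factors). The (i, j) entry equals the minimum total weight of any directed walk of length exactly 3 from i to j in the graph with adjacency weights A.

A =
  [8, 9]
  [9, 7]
A^⊗3 =
  [24, 23]
  [23, 21]

Each entry (A^⊗3)_ij equals the minimum over all length-3 walks i = v_0 → v_1 → … → v_3 = j of Σ_t A[v_t][v_{t+1}]. For example, for (i, j) = (0, 1) we minimise over 4 possible intermediate vertex sequences; the minimum is 23, attained along the walk 0 → 1 → 1 → 1.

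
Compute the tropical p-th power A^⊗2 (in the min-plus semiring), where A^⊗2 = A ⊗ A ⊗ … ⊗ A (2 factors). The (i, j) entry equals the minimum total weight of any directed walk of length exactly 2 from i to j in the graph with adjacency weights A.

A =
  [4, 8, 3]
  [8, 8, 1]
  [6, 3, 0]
A^⊗2 =
  [8, 6, 3]
  [7, 4, 1]
  [6, 3, 0]

Each entry (A^⊗2)_ij equals the minimum over all length-2 walks i = v_0 → v_1 → … → v_2 = j of Σ_t A[v_t][v_{t+1}]. For example, for (i, j) = (0, 2) we minimise over 3 possible intermediate vertex sequences; the minimum is 3, attained along the walk 0 → 2 → 2.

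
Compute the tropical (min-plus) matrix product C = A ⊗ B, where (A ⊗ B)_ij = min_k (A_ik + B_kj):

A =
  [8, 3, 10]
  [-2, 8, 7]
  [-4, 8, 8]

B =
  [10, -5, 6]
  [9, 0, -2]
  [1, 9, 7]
A ⊗ B =
  [11, 3, 1]
  [8, -7, 4]
  [6, -9, 2]

Apply the min-plus product entry-by-entry:
  C[0][0] = min over k of (A[0][0] + B[0][0] = 8 + 10 = 18, A[0][1] + B[1][0] = 3 + 9 = 12, A[0][2] + B[2][0] = 10 + 1 = 11) = 11 (attained at k = 2)
  C[0][1] = min over k of (A[0][0] + B[0][1] = 8 + -5 = 3, A[0][1] + B[1][1] = 3 + 0 = 3, A[0][2] + B[2][1] = 10 + 9 = 19) = 3 (attained at k = 0)
  C[0][2] = min over k of (A[0][0] + B[0][2] = 8 + 6 = 14, A[0][1] + B[1][2] = 3 + -2 = 1, A[0][2] + B[2][2] = 10 + 7 = 17) = 1 (attained at k = 1)
  C[1][0] = min over k of (A[1][0] + B[0][0] = -2 + 10 = 8, A[1][1] + B[1][0] = 8 + 9 = 17, A[1][2] + B[2][0] = 7 + 1 = 8) = 8 (attained at k = 0)
  C[1][1] = min over k of (A[1][0] + B[0][1] = -2 + -5 = -7, A[1][1] + B[1][1] = 8 + 0 = 8, A[1][2] + B[2][1] = 7 + 9 = 16) = -7 (attained at k = 0)
  C[1][2] = min over k of (A[1][0] + B[0][2] = -2 + 6 = 4, A[1][1] + B[1][2] = 8 + -2 = 6, A[1][2] + B[2][2] = 7 + 7 = 14) = 4 (attained at k = 0)
  C[2][0] = min over k of (A[2][0] + B[0][0] = -4 + 10 = 6, A[2][1] + B[1][0] = 8 + 9 = 17, A[2][2] + B[2][0] = 8 + 1 = 9) = 6 (attained at k = 0)
  C[2][1] = min over k of (A[2][0] + B[0][1] = -4 + -5 = -9, A[2][1] + B[1][1] = 8 + 0 = 8, A[2][2] + B[2][1] = 8 + 9 = 17) = -9 (attained at k = 0)
  C[2][2] = min over k of (A[2][0] + B[0][2] = -4 + 6 = 2, A[2][1] + B[1][2] = 8 + -2 = 6, A[2][2] + B[2][2] = 8 + 7 = 15) = 2 (attained at k = 0)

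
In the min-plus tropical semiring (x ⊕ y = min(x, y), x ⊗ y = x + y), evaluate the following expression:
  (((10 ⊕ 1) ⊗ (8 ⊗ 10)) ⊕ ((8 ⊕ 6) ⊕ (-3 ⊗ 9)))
(((10 ⊕ 1) ⊗ (8 ⊗ 10)) ⊕ ((8 ⊕ 6) ⊕ (-3 ⊗ 9))) = 6

Expand innermost to outermost. Recall ⊕ takes the minimum of its arguments and ⊗ takes their sum. Working out the expression (((10 ⊕ 1) ⊗ (8 ⊗ 10)) ⊕ ((8 ⊕ 6) ⊕ (-3 ⊗ 9))) gives 6.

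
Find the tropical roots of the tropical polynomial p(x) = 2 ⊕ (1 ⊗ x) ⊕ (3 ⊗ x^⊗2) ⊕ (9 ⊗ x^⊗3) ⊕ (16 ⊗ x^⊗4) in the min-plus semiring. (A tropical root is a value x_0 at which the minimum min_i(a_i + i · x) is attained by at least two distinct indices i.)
Roots: {-7, -6, -2, 1}

Each tropical root is a break point of the lower envelope of the lines y = a_i + i · x (there are 5 lines, with slopes 0, 1, ..., 4). Only the lines that attain the minimum somewhere contribute to roots; other lines are dominated. Here the surviving (envelope) indices are i = 4, i = 3, i = 2, i = 1, i = 0.
Intersections between consecutive envelope lines give the roots: for adjacent envelope indices i < j the intersection is x = (a_i − a_j) / (j − i). Reading off the sorted break points: {-7, -6, -2, 1}.
Verification: at each break x_0, at least two indices attain the minimum of min_i(a_i + i · x_0).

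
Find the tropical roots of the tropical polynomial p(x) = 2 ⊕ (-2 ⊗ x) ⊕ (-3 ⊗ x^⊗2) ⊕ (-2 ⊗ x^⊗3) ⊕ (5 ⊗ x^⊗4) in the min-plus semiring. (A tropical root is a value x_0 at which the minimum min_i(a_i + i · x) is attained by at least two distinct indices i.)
Roots: {-7, -1, 1, 4}

Each tropical root is a break point of the lower envelope of the lines y = a_i + i · x (there are 5 lines, with slopes 0, 1, ..., 4). Only the lines that attain the minimum somewhere contribute to roots; other lines are dominated. Here the surviving (envelope) indices are i = 4, i = 3, i = 2, i = 1, i = 0.
Intersections between consecutive envelope lines give the roots: for adjacent envelope indices i < j the intersection is x = (a_i − a_j) / (j − i). Reading off the sorted break points: {-7, -1, 1, 4}.
Verification: at each break x_0, at least two indices attain the minimum of min_i(a_i + i · x_0).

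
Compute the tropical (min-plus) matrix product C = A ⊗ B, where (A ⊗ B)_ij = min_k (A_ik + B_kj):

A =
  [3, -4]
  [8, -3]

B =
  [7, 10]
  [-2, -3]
A ⊗ B =
  [-6, -7]
  [-5, -6]

Apply the min-plus product entry-by-entry:
  C[0][0] = min over k of (A[0][0] + B[0][0] = 3 + 7 = 10, A[0][1] + B[1][0] = -4 + -2 = -6) = -6 (attained at k = 1)
  C[0][1] = min over k of (A[0][0] + B[0][1] = 3 + 10 = 13, A[0][1] + B[1][1] = -4 + -3 = -7) = -7 (attained at k = 1)
  C[1][0] = min over k of (A[1][0] + B[0][0] = 8 + 7 = 15, A[1][1] + B[1][0] = -3 + -2 = -5) = -5 (attained at k = 1)
  C[1][1] = min over k of (A[1][0] + B[0][1] = 8 + 10 = 18, A[1][1] + B[1][1] = -3 + -3 = -6) = -6 (attained at k = 1)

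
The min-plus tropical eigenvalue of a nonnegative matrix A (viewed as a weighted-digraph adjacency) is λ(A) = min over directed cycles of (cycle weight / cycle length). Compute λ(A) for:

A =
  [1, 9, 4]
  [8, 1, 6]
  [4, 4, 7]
λ(A) = 1

Enumerate directed cycles and compute their means (weight / length). Sample:
  cycle 0 → 0: weight = 1, length = 1, mean = 1/1 ≈ 1.000
  cycle 1 → 1: weight = 1, length = 1, mean = 1/1 ≈ 1.000
  cycle 2 → 2: weight = 7, length = 1, mean = 7/1 ≈ 7.000
  cycle 0 → 1 → 0: weight = 17, length = 2, mean = 17/2 ≈ 8.500
  cycle 0 → 2 → 0: weight = 8, length = 2, mean = 8/2 ≈ 4.000
  cycle 1 → 0 → 1: weight = 17, length = 2, mean = 17/2 ≈ 8.500
Minimum mean = 1.000, attained e.g. along the cycle 0 → 0 with weight 1 and length 1. So λ(A) = 1/1 = 1.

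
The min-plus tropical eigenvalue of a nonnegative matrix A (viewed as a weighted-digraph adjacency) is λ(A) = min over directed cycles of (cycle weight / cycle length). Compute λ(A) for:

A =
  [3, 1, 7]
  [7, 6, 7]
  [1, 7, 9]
λ(A) = 3

Enumerate directed cycles and compute their means (weight / length). Sample:
  cycle 0 → 0: weight = 3, length = 1, mean = 3/1 ≈ 3.000
  cycle 1 → 1: weight = 6, length = 1, mean = 6/1 ≈ 6.000
  cycle 2 → 2: weight = 9, length = 1, mean = 9/1 ≈ 9.000
  cycle 0 → 1 → 0: weight = 8, length = 2, mean = 8/2 ≈ 4.000
  cycle 0 → 2 → 0: weight = 8, length = 2, mean = 8/2 ≈ 4.000
  cycle 1 → 0 → 1: weight = 8, length = 2, mean = 8/2 ≈ 4.000
Minimum mean = 3.000, attained e.g. along the cycle 0 → 0 with weight 3 and length 1. So λ(A) = 3/1 = 3.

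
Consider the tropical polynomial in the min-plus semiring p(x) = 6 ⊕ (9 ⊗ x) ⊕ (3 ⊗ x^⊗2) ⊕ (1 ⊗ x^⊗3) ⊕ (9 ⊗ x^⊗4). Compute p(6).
p(6) = 6

A tropical monomial a ⊗ x^⊗i evaluates to a + i · x. Evaluating each term at x = 6:
  Term 0 contributes 6 + 0 · 6 = 6
  Term 1 contributes 9 + 1 · 6 = 15
  Term 2 contributes 3 + 2 · 6 = 15
  Term 3 contributes 1 + 3 · 6 = 19
  Term 4 contributes 9 + 4 · 6 = 33
p(6) = ⊕ of these = min[6, 15, 15, 19, 33] = 6.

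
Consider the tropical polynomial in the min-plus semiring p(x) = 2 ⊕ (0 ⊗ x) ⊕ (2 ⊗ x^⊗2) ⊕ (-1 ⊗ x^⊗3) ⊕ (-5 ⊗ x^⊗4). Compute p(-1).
p(-1) = -9

A tropical monomial a ⊗ x^⊗i evaluates to a + i · x. Evaluating each term at x = -1:
  Term 0 contributes 2 + 0 · -1 = 2
  Term 1 contributes 0 + 1 · -1 = -1
  Term 2 contributes 2 + 2 · -1 = 0
  Term 3 contributes -1 + 3 · -1 = -4
  Term 4 contributes -5 + 4 · -1 = -9
p(-1) = ⊕ of these = min[2, -1, 0, -4, -9] = -9.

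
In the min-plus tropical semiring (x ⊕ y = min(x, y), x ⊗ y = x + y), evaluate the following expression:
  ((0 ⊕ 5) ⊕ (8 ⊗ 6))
((0 ⊕ 5) ⊕ (8 ⊗ 6)) = 0

Expand innermost to outermost. Recall ⊕ takes the minimum of its arguments and ⊗ takes their sum. Working out the expression ((0 ⊕ 5) ⊕ (8 ⊗ 6)) gives 0.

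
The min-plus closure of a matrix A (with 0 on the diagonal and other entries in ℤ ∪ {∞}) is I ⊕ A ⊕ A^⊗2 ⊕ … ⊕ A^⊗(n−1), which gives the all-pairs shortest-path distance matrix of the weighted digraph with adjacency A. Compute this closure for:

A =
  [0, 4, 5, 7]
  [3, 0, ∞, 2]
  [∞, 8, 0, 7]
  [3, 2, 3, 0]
Closure =
  [0, 4, 5, 6]
  [3, 0, 5, 2]
  [10, 8, 0, 7]
  [3, 2, 3, 0]

This is the Floyd-Warshall all-pairs shortest-path computation. For each intermediate vertex k = 0, 1, …, 3, update dist[i][j] ← min(dist[i][j], dist[i][k] + dist[k][j]). The final matrix gives, for each (i, j), the minimum total weight of any directed path from i to j (possibly empty when i = j).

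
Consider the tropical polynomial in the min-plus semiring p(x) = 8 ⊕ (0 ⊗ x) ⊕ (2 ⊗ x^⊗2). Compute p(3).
p(3) = 3

A tropical monomial a ⊗ x^⊗i evaluates to a + i · x. Evaluating each term at x = 3:
  Term 0 contributes 8 + 0 · 3 = 8
  Term 1 contributes 0 + 1 · 3 = 3
  Term 2 contributes 2 + 2 · 3 = 8
p(3) = ⊕ of these = min[8, 3, 8] = 3.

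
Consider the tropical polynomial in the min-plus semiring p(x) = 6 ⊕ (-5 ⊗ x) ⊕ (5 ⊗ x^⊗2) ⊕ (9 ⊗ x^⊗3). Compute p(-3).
p(-3) = -8

A tropical monomial a ⊗ x^⊗i evaluates to a + i · x. Evaluating each term at x = -3:
  Term 0 contributes 6 + 0 · -3 = 6
  Term 1 contributes -5 + 1 · -3 = -8
  Term 2 contributes 5 + 2 · -3 = -1
  Term 3 contributes 9 + 3 · -3 = 0
p(-3) = ⊕ of these = min[6, -8, -1, 0] = -8.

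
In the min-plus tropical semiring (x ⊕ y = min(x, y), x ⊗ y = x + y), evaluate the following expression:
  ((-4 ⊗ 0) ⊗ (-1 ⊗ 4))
((-4 ⊗ 0) ⊗ (-1 ⊗ 4)) = -1

Expand innermost to outermost. Recall ⊕ takes the minimum of its arguments and ⊗ takes their sum. Working out the expression ((-4 ⊗ 0) ⊗ (-1 ⊗ 4)) gives -1.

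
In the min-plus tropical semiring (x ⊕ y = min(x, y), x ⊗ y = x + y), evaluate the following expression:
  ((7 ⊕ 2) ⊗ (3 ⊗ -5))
((7 ⊕ 2) ⊗ (3 ⊗ -5)) = 0

Expand innermost to outermost. Recall ⊕ takes the minimum of its arguments and ⊗ takes their sum. Working out the expression ((7 ⊕ 2) ⊗ (3 ⊗ -5)) gives 0.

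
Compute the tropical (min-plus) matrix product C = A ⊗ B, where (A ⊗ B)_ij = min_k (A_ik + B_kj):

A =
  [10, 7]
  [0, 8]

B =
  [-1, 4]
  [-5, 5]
A ⊗ B =
  [2, 12]
  [-1, 4]

Apply the min-plus product entry-by-entry:
  C[0][0] = min over k of (A[0][0] + B[0][0] = 10 + -1 = 9, A[0][1] + B[1][0] = 7 + -5 = 2) = 2 (attained at k = 1)
  C[0][1] = min over k of (A[0][0] + B[0][1] = 10 + 4 = 14, A[0][1] + B[1][1] = 7 + 5 = 12) = 12 (attained at k = 1)
  C[1][0] = min over k of (A[1][0] + B[0][0] = 0 + -1 = -1, A[1][1] + B[1][0] = 8 + -5 = 3) = -1 (attained at k = 0)
  C[1][1] = min over k of (A[1][0] + B[0][1] = 0 + 4 = 4, A[1][1] + B[1][1] = 8 + 5 = 13) = 4 (attained at k = 0)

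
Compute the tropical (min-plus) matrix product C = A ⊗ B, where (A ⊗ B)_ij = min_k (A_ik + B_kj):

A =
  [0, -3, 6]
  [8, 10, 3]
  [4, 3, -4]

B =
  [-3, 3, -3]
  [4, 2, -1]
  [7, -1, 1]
A ⊗ B =
  [-3, -1, -4]
  [5, 2, 4]
  [1, -5, -3]

Apply the min-plus product entry-by-entry:
  C[0][0] = min over k of (A[0][0] + B[0][0] = 0 + -3 = -3, A[0][1] + B[1][0] = -3 + 4 = 1, A[0][2] + B[2][0] = 6 + 7 = 13) = -3 (attained at k = 0)
  C[0][1] = min over k of (A[0][0] + B[0][1] = 0 + 3 = 3, A[0][1] + B[1][1] = -3 + 2 = -1, A[0][2] + B[2][1] = 6 + -1 = 5) = -1 (attained at k = 1)
  C[0][2] = min over k of (A[0][0] + B[0][2] = 0 + -3 = -3, A[0][1] + B[1][2] = -3 + -1 = -4, A[0][2] + B[2][2] = 6 + 1 = 7) = -4 (attained at k = 1)
  C[1][0] = min over k of (A[1][0] + B[0][0] = 8 + -3 = 5, A[1][1] + B[1][0] = 10 + 4 = 14, A[1][2] + B[2][0] = 3 + 7 = 10) = 5 (attained at k = 0)
  C[1][1] = min over k of (A[1][0] + B[0][1] = 8 + 3 = 11, A[1][1] + B[1][1] = 10 + 2 = 12, A[1][2] + B[2][1] = 3 + -1 = 2) = 2 (attained at k = 2)
  C[1][2] = min over k of (A[1][0] + B[0][2] = 8 + -3 = 5, A[1][1] + B[1][2] = 10 + -1 = 9, A[1][2] + B[2][2] = 3 + 1 = 4) = 4 (attained at k = 2)
  C[2][0] = min over k of (A[2][0] + B[0][0] = 4 + -3 = 1, A[2][1] + B[1][0] = 3 + 4 = 7, A[2][2] + B[2][0] = -4 + 7 = 3) = 1 (attained at k = 0)
  C[2][1] = min over k of (A[2][0] + B[0][1] = 4 + 3 = 7, A[2][1] + B[1][1] = 3 + 2 = 5, A[2][2] + B[2][1] = -4 + -1 = -5) = -5 (attained at k = 2)
  C[2][2] = min over k of (A[2][0] + B[0][2] = 4 + -3 = 1, A[2][1] + B[1][2] = 3 + -1 = 2, A[2][2] + B[2][2] = -4 + 1 = -3) = -3 (attained at k = 2)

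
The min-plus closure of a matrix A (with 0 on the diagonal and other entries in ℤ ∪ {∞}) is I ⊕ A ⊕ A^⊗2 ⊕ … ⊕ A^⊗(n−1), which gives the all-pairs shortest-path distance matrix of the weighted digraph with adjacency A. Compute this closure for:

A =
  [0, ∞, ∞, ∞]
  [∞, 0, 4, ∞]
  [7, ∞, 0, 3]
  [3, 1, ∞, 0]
Closure =
  [0, ∞, ∞, ∞]
  [10, 0, 4, 7]
  [6, 4, 0, 3]
  [3, 1, 5, 0]

This is the Floyd-Warshall all-pairs shortest-path computation. For each intermediate vertex k = 0, 1, …, 3, update dist[i][j] ← min(dist[i][j], dist[i][k] + dist[k][j]). The final matrix gives, for each (i, j), the minimum total weight of any directed path from i to j (possibly empty when i = j).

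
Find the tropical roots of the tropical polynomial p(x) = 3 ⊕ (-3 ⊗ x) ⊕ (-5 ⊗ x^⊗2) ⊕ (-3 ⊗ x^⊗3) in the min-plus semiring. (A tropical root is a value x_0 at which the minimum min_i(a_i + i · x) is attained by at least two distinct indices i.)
Roots: {-2, 2, 6}

Each tropical root is a break point of the lower envelope of the lines y = a_i + i · x (there are 4 lines, with slopes 0, 1, ..., 3). Only the lines that attain the minimum somewhere contribute to roots; other lines are dominated. Here the surviving (envelope) indices are i = 3, i = 2, i = 1, i = 0.
Intersections between consecutive envelope lines give the roots: for adjacent envelope indices i < j the intersection is x = (a_i − a_j) / (j − i). Reading off the sorted break points: {-2, 2, 6}.
Verification: at each break x_0, at least two indices attain the minimum of min_i(a_i + i · x_0).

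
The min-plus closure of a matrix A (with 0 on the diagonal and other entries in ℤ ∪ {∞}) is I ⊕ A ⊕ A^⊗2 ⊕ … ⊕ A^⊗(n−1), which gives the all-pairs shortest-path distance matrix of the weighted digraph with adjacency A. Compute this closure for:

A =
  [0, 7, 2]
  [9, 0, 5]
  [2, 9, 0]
Closure =
  [0, 7, 2]
  [7, 0, 5]
  [2, 9, 0]

This is the Floyd-Warshall all-pairs shortest-path computation. For each intermediate vertex k = 0, 1, …, 2, update dist[i][j] ← min(dist[i][j], dist[i][k] + dist[k][j]). The final matrix gives, for each (i, j), the minimum total weight of any directed path from i to j (possibly empty when i = j).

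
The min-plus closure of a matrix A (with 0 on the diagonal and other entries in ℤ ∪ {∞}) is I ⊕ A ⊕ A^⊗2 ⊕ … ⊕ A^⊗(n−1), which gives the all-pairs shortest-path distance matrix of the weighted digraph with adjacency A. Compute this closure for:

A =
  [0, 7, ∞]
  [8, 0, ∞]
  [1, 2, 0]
Closure =
  [0, 7, ∞]
  [8, 0, ∞]
  [1, 2, 0]

This is the Floyd-Warshall all-pairs shortest-path computation. For each intermediate vertex k = 0, 1, …, 2, update dist[i][j] ← min(dist[i][j], dist[i][k] + dist[k][j]). The final matrix gives, for each (i, j), the minimum total weight of any directed path from i to j (possibly empty when i = j).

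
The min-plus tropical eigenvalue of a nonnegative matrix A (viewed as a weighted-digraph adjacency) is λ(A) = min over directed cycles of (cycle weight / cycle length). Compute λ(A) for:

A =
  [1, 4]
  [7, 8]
λ(A) = 1

Enumerate directed cycles and compute their means (weight / length). Sample:
  cycle 0 → 0: weight = 1, length = 1, mean = 1/1 ≈ 1.000
  cycle 1 → 1: weight = 8, length = 1, mean = 8/1 ≈ 8.000
  cycle 0 → 1 → 0: weight = 11, length = 2, mean = 11/2 ≈ 5.500
  cycle 1 → 0 → 1: weight = 11, length = 2, mean = 11/2 ≈ 5.500
Minimum mean = 1.000, attained e.g. along the cycle 0 → 0 with weight 1 and length 1. So λ(A) = 1/1 = 1.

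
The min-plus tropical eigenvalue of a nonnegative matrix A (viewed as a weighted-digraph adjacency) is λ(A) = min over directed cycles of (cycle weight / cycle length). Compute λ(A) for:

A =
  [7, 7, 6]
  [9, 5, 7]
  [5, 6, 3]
λ(A) = 3

Enumerate directed cycles and compute their means (weight / length). Sample:
  cycle 0 → 0: weight = 7, length = 1, mean = 7/1 ≈ 7.000
  cycle 1 → 1: weight = 5, length = 1, mean = 5/1 ≈ 5.000
  cycle 2 → 2: weight = 3, length = 1, mean = 3/1 ≈ 3.000
  cycle 0 → 1 → 0: weight = 16, length = 2, mean = 16/2 ≈ 8.000
  cycle 0 → 2 → 0: weight = 11, length = 2, mean = 11/2 ≈ 5.500
  cycle 1 → 0 → 1: weight = 16, length = 2, mean = 16/2 ≈ 8.000
Minimum mean = 3.000, attained e.g. along the cycle 2 → 2 with weight 3 and length 1. So λ(A) = 3/1 = 3.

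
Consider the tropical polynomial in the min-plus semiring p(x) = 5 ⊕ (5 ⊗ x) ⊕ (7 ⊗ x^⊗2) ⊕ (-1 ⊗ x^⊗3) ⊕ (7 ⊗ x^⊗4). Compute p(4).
p(4) = 5

A tropical monomial a ⊗ x^⊗i evaluates to a + i · x. Evaluating each term at x = 4:
  Term 0 contributes 5 + 0 · 4 = 5
  Term 1 contributes 5 + 1 · 4 = 9
  Term 2 contributes 7 + 2 · 4 = 15
  Term 3 contributes -1 + 3 · 4 = 11
  Term 4 contributes 7 + 4 · 4 = 23
p(4) = ⊕ of these = min[5, 9, 15, 11, 23] = 5.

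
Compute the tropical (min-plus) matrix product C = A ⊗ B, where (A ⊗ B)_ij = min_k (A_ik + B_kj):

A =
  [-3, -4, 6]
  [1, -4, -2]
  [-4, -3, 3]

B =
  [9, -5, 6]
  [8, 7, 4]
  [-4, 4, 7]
A ⊗ B =
  [2, -8, 0]
  [-6, -4, 0]
  [-1, -9, 1]

Apply the min-plus product entry-by-entry:
  C[0][0] = min over k of (A[0][0] + B[0][0] = -3 + 9 = 6, A[0][1] + B[1][0] = -4 + 8 = 4, A[0][2] + B[2][0] = 6 + -4 = 2) = 2 (attained at k = 2)
  C[0][1] = min over k of (A[0][0] + B[0][1] = -3 + -5 = -8, A[0][1] + B[1][1] = -4 + 7 = 3, A[0][2] + B[2][1] = 6 + 4 = 10) = -8 (attained at k = 0)
  C[0][2] = min over k of (A[0][0] + B[0][2] = -3 + 6 = 3, A[0][1] + B[1][2] = -4 + 4 = 0, A[0][2] + B[2][2] = 6 + 7 = 13) = 0 (attained at k = 1)
  C[1][0] = min over k of (A[1][0] + B[0][0] = 1 + 9 = 10, A[1][1] + B[1][0] = -4 + 8 = 4, A[1][2] + B[2][0] = -2 + -4 = -6) = -6 (attained at k = 2)
  C[1][1] = min over k of (A[1][0] + B[0][1] = 1 + -5 = -4, A[1][1] + B[1][1] = -4 + 7 = 3, A[1][2] + B[2][1] = -2 + 4 = 2) = -4 (attained at k = 0)
  C[1][2] = min over k of (A[1][0] + B[0][2] = 1 + 6 = 7, A[1][1] + B[1][2] = -4 + 4 = 0, A[1][2] + B[2][2] = -2 + 7 = 5) = 0 (attained at k = 1)
  C[2][0] = min over k of (A[2][0] + B[0][0] = -4 + 9 = 5, A[2][1] + B[1][0] = -3 + 8 = 5, A[2][2] + B[2][0] = 3 + -4 = -1) = -1 (attained at k = 2)
  C[2][1] = min over k of (A[2][0] + B[0][1] = -4 + -5 = -9, A[2][1] + B[1][1] = -3 + 7 = 4, A[2][2] + B[2][1] = 3 + 4 = 7) = -9 (attained at k = 0)
  C[2][2] = min over k of (A[2][0] + B[0][2] = -4 + 6 = 2, A[2][1] + B[1][2] = -3 + 4 = 1, A[2][2] + B[2][2] = 3 + 7 = 10) = 1 (attained at k = 1)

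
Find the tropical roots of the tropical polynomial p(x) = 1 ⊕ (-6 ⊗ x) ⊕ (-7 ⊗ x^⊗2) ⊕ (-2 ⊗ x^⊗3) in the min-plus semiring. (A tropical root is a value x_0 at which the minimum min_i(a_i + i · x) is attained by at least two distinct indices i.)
Roots: {-5, 1, 7}

Each tropical root is a break point of the lower envelope of the lines y = a_i + i · x (there are 4 lines, with slopes 0, 1, ..., 3). Only the lines that attain the minimum somewhere contribute to roots; other lines are dominated. Here the surviving (envelope) indices are i = 3, i = 2, i = 1, i = 0.
Intersections between consecutive envelope lines give the roots: for adjacent envelope indices i < j the intersection is x = (a_i − a_j) / (j − i). Reading off the sorted break points: {-5, 1, 7}.
Verification: at each break x_0, at least two indices attain the minimum of min_i(a_i + i · x_0).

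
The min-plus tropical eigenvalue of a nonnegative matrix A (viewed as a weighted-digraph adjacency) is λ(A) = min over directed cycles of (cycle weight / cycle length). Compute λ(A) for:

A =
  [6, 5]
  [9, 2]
λ(A) = 2

Enumerate directed cycles and compute their means (weight / length). Sample:
  cycle 0 → 0: weight = 6, length = 1, mean = 6/1 ≈ 6.000
  cycle 1 → 1: weight = 2, length = 1, mean = 2/1 ≈ 2.000
  cycle 0 → 1 → 0: weight = 14, length = 2, mean = 14/2 ≈ 7.000
  cycle 1 → 0 → 1: weight = 14, length = 2, mean = 14/2 ≈ 7.000
Minimum mean = 2.000, attained e.g. along the cycle 1 → 1 with weight 2 and length 1. So λ(A) = 2/1 = 2.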